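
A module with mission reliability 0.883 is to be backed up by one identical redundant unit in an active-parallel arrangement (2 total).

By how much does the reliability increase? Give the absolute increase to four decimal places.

0.1033

R_before = 0.883
R_after = 1 − (1 − 0.883)^2 = 0.9863
ΔR = 0.9863 − 0.883 = 0.1033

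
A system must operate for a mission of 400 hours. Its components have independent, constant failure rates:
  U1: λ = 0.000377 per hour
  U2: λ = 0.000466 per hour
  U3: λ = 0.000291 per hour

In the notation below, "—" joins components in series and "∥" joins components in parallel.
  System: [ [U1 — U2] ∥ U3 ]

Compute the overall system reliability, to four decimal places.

R(U1) = exp(−0.000377 × 400) = 0.860020
R(U2) = exp(−0.000466 × 400) = 0.829942
R(U3) = exp(−0.000291 × 400) = 0.890119
Series (U1 and U2): 0.860020 × 0.829942 = 0.713767
Parallel ([0.713767] and U3): 1 − (1 − 0.713767)(1 − 0.890119) = 0.9685

0.9685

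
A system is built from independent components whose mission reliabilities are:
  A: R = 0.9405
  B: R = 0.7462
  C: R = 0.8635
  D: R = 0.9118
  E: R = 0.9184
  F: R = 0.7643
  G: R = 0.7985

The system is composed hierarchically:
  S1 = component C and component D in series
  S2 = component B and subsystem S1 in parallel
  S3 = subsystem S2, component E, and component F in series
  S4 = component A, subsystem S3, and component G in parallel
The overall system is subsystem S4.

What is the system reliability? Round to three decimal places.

Series (C and D): 0.86350 × 0.91180 = 0.78734
Parallel (B and [0.78734]): 1 − (1 − 0.74620)(1 − 0.78734) = 0.94603
Series ([0.94603], E, and F): 0.94603 × 0.91840 × 0.76430 = 0.66405
Parallel (A, [0.66405], and G): 1 − (1 − 0.94050)(1 − 0.66405)(1 − 0.79850) = 0.996

0.996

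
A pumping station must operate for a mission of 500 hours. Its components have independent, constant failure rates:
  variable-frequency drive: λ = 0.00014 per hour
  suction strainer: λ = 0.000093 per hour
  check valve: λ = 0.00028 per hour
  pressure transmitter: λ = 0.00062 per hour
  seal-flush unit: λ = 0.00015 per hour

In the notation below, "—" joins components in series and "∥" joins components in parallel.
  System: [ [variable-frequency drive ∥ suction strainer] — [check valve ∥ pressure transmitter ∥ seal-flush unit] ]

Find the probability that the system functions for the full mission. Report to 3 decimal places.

0.994

R(variable-frequency drive) = exp(−0.00014 × 500) = 0.93239
R(suction strainer) = exp(−0.000093 × 500) = 0.95456
R(check valve) = exp(−0.00028 × 500) = 0.86936
R(pressure transmitter) = exp(−0.00062 × 500) = 0.73345
R(seal-flush unit) = exp(−0.00015 × 500) = 0.92774
Parallel (variable-frequency drive and suction strainer): 1 − (1 − 0.93239)(1 − 0.95456) = 0.99693
Parallel (check valve, pressure transmitter, and seal-flush unit): 1 − (1 − 0.86936)(1 − 0.73345)(1 − 0.92774) = 0.99748
Series ([0.99693] and [0.99748]): 0.99693 × 0.99748 = 0.994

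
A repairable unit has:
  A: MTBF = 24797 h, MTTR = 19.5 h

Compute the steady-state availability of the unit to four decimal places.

A(A) = MTBF/(MTBF+MTTR) = 24797/(24797+19.5) = 0.9992

0.9992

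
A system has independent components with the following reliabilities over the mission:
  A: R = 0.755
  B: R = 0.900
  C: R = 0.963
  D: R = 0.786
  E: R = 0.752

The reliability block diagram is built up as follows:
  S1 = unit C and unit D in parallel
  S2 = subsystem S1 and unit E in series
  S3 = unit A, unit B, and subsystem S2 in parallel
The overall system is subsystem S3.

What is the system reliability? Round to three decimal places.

Parallel (C and D): 1 − (1 − 0.96300)(1 − 0.78600) = 0.99208
Series ([0.99208] and E): 0.99208 × 0.75200 = 0.74604
Parallel (A, B, and [0.74604]): 1 − (1 − 0.75500)(1 − 0.90000)(1 − 0.74604) = 0.994

0.994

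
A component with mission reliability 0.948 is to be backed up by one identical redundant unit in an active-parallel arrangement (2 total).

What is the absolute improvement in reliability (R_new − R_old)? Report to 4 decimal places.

R_before = 0.948
R_after = 1 − (1 − 0.948)^2 = 0.9973
ΔR = 0.9973 − 0.948 = 0.0493

0.0493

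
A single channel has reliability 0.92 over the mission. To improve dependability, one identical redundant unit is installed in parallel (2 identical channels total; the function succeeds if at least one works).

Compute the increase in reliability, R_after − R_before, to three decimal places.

R_before = 0.92
R_after = 1 − (1 − 0.92)^2 = 0.994
ΔR = 0.994 − 0.92 = 0.074

0.074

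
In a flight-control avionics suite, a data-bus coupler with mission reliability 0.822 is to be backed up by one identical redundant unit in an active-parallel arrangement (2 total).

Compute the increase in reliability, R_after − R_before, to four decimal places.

0.1463

R_before = 0.822
R_after = 1 − (1 − 0.822)^2 = 0.9683
ΔR = 0.9683 − 0.822 = 0.1463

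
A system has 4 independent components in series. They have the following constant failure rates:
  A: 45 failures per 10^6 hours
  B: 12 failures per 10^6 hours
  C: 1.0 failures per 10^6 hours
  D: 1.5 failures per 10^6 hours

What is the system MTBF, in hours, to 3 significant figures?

16800

Series of exponential components: λ_sys = Σ λ_i
λ_sys = 0.000045 + 0.000012 + 0.0000010 + 0.0000015 = 5.9500e-05 /h
MTBF = 1 / λ_sys = 16800 h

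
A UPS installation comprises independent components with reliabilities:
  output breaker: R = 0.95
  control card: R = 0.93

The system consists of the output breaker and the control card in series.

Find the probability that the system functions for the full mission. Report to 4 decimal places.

Series (output breaker and control card): 0.950000 × 0.930000 = 0.8835

0.8835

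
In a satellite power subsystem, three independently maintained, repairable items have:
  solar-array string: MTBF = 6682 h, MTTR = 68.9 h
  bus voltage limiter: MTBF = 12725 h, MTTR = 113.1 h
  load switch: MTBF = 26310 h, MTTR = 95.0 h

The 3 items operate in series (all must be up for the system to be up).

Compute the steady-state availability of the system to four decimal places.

0.9775

A(solar-array string) = MTBF/(MTBF+MTTR) = 6682/(6682+68.9) = 0.989794
A(bus voltage limiter) = MTBF/(MTBF+MTTR) = 12725/(12725+113.1) = 0.991190
A(load switch) = MTBF/(MTBF+MTTR) = 26310/(26310+95.0) = 0.996402
Series availability: 0.989794 × 0.991190 × 0.996402 = 0.9775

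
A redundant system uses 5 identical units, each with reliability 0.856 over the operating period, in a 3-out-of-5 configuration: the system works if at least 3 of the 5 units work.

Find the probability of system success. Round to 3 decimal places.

R = Σ_{i=3}^{5} C(5,i) p^i (1−p)^{5−i} with p = 0.856
C(5,3)·0.856^3·0.144^2 = 0.13006
C(5,4)·0.856^4·0.144^1 = 0.38657
C(5,5)·0.856^5·0.144^0 = 0.45959
Sum = 0.976

0.976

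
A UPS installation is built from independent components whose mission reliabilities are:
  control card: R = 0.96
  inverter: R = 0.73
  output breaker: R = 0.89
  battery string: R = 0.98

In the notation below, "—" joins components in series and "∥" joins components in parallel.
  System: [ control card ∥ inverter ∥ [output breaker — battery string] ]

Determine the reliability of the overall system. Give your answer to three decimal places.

Series (output breaker and battery string): 0.89000 × 0.98000 = 0.87220
Parallel (control card, inverter, and [0.87220]): 1 − (1 − 0.96000)(1 − 0.73000)(1 − 0.87220) = 0.999

0.999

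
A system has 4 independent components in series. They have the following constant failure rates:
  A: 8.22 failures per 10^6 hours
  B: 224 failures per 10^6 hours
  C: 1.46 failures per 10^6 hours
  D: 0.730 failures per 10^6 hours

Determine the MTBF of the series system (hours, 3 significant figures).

Series of exponential components: λ_sys = Σ λ_i
λ_sys = 0.00000822 + 0.000224 + 0.00000146 + 0.000000730 = 2.3441e-04 /h
MTBF = 1 / λ_sys = 4270 h

4270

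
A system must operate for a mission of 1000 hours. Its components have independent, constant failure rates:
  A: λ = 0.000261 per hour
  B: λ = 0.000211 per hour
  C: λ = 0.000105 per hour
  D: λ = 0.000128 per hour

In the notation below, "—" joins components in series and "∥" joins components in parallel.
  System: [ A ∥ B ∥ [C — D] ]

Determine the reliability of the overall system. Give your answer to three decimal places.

R(A) = exp(−0.000261 × 1000) = 0.77028
R(B) = exp(−0.000211 × 1000) = 0.80977
R(C) = exp(−0.000105 × 1000) = 0.90032
R(D) = exp(−0.000128 × 1000) = 0.87985
Series (C and D): 0.90032 × 0.87985 = 0.79215
Parallel (A, B, and [0.79215]): 1 − (1 − 0.77028)(1 − 0.80977)(1 − 0.79215) = 0.991

0.991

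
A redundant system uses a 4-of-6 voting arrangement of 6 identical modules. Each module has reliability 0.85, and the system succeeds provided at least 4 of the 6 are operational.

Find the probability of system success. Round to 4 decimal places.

R = Σ_{i=4}^{6} C(6,i) p^i (1−p)^{6−i} with p = 0.85
C(6,4)·0.85^4·0.15^2 = 0.176177
C(6,5)·0.85^5·0.15^1 = 0.399335
C(6,6)·0.85^6·0.15^0 = 0.377150
Sum = 0.9527

0.9527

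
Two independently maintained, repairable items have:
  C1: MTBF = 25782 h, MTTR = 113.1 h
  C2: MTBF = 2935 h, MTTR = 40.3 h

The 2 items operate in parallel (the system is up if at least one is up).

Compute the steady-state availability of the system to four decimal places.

0.9999

A(C1) = MTBF/(MTBF+MTTR) = 25782/(25782+113.1) = 0.995632
A(C2) = MTBF/(MTBF+MTTR) = 2935/(2935+40.3) = 0.986455
Parallel availability: 1 − (1 − 0.995632)(1 − 0.986455) = 0.9999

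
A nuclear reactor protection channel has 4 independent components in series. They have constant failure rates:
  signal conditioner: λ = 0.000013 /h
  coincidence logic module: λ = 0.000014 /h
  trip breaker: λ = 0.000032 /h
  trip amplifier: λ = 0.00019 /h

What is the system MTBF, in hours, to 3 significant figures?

4020

Series of exponential components: λ_sys = Σ λ_i
λ_sys = 0.000013 + 0.000014 + 0.000032 + 0.00019 = 2.4900e-04 /h
MTBF = 1 / λ_sys = 4020 h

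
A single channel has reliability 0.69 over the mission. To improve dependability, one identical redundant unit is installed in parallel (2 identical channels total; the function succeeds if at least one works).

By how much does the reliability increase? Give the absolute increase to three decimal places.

0.214

R_before = 0.69
R_after = 1 − (1 − 0.69)^2 = 0.904
ΔR = 0.904 − 0.69 = 0.214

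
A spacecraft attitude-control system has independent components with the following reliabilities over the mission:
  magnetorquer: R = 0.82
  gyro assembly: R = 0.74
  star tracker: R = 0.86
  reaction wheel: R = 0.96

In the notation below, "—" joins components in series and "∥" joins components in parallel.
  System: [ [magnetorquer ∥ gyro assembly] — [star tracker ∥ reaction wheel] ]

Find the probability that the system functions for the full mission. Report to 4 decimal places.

0.9479

Parallel (magnetorquer and gyro assembly): 1 − (1 − 0.820000)(1 − 0.740000) = 0.953200
Parallel (star tracker and reaction wheel): 1 − (1 − 0.860000)(1 − 0.960000) = 0.994400
Series ([0.953200] and [0.994400]): 0.953200 × 0.994400 = 0.9479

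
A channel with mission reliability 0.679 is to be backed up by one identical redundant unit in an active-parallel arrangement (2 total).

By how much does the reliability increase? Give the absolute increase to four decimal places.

R_before = 0.679
R_after = 1 − (1 − 0.679)^2 = 0.8970
ΔR = 0.8970 − 0.679 = 0.2180

0.2180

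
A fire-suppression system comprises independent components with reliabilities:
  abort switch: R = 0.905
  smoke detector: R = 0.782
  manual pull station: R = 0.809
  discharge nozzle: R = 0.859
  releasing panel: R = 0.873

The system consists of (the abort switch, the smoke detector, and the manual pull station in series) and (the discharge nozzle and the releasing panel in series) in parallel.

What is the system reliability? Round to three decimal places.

0.893

Series (abort switch, smoke detector, and manual pull station): 0.90500 × 0.78200 × 0.80900 = 0.57254
Series (discharge nozzle and releasing panel): 0.85900 × 0.87300 = 0.74991
Parallel ([0.57254] and [0.74991]): 1 − (1 − 0.57254)(1 − 0.74991) = 0.893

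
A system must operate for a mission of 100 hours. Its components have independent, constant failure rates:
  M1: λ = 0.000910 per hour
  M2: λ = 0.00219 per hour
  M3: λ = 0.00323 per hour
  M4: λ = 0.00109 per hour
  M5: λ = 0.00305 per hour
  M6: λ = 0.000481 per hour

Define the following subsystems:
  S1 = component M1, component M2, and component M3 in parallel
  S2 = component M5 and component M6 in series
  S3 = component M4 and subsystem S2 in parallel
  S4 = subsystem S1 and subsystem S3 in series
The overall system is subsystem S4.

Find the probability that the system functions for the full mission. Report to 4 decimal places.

R(M1) = exp(−0.000910 × 100) = 0.913018
R(M2) = exp(−0.00219 × 100) = 0.803322
R(M3) = exp(−0.00323 × 100) = 0.723974
R(M4) = exp(−0.00109 × 100) = 0.896730
R(M5) = exp(−0.00305 × 100) = 0.737123
R(M6) = exp(−0.000481 × 100) = 0.953038
Parallel (M1, M2, and M3): 1 − (1 − 0.913018)(1 − 0.803322)(1 − 0.723974) = 0.995278
Series (M5 and M6): 0.737123 × 0.953038 = 0.702506
Parallel (M4 and [0.702506]): 1 − (1 − 0.896730)(1 − 0.702506) = 0.969278
Series ([0.995278] and [0.969278]): 0.995278 × 0.969278 = 0.9647

0.9647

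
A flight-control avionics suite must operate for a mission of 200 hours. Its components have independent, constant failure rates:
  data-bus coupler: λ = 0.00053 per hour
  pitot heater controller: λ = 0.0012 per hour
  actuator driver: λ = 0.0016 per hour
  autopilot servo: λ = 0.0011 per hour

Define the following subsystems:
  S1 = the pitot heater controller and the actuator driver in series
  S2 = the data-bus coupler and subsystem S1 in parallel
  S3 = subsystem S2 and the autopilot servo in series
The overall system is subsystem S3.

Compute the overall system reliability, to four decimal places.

0.7679

R(data-bus coupler) = exp(−0.00053 × 200) = 0.899425
R(pitot heater controller) = exp(−0.0012 × 200) = 0.786628
R(actuator driver) = exp(−0.0016 × 200) = 0.726149
R(autopilot servo) = exp(−0.0011 × 200) = 0.802519
Series (pitot heater controller and actuator driver): 0.786628 × 0.726149 = 0.571209
Parallel (data-bus coupler and [0.571209]): 1 − (1 − 0.899425)(1 − 0.571209) = 0.956874
Series ([0.956874] and autopilot servo): 0.956874 × 0.802519 = 0.7679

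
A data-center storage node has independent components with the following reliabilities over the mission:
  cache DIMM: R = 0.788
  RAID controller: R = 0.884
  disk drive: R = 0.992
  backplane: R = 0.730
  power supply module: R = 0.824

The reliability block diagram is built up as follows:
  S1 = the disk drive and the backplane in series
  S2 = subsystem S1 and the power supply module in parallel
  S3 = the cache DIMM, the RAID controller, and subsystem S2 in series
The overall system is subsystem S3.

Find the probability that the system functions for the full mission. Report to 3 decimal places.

0.663

Series (disk drive and backplane): 0.99200 × 0.73000 = 0.72416
Parallel ([0.72416] and power supply module): 1 − (1 − 0.72416)(1 − 0.82400) = 0.95145
Series (cache DIMM, RAID controller, and [0.95145]): 0.78800 × 0.88400 × 0.95145 = 0.663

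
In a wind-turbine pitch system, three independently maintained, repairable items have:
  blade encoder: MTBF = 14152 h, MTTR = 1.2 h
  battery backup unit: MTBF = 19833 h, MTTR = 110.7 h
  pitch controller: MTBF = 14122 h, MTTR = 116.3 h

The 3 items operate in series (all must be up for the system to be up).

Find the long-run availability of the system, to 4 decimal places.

0.9862

A(blade encoder) = MTBF/(MTBF+MTTR) = 14152/(14152+1.2) = 0.999915
A(battery backup unit) = MTBF/(MTBF+MTTR) = 19833/(19833+110.7) = 0.994449
A(pitch controller) = MTBF/(MTBF+MTTR) = 14122/(14122+116.3) = 0.991832
Series availability: 0.999915 × 0.994449 × 0.991832 = 0.9862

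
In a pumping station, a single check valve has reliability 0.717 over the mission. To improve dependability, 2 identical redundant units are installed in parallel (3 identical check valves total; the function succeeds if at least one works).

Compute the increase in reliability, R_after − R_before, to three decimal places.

0.260

R_before = 0.717
R_after = 1 − (1 − 0.717)^3 = 0.977
ΔR = 0.977 − 0.717 = 0.260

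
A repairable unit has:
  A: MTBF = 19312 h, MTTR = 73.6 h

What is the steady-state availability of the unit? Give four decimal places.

0.9962

A(A) = MTBF/(MTBF+MTTR) = 19312/(19312+73.6) = 0.9962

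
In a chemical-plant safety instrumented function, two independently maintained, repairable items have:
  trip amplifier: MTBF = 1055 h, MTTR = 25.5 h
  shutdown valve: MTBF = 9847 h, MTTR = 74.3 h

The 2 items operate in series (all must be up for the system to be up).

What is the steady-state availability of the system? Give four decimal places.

A(trip amplifier) = MTBF/(MTBF+MTTR) = 1055/(1055+25.5) = 0.976400
A(shutdown valve) = MTBF/(MTBF+MTTR) = 9847/(9847+74.3) = 0.992511
Series availability: 0.976400 × 0.992511 = 0.9691

0.9691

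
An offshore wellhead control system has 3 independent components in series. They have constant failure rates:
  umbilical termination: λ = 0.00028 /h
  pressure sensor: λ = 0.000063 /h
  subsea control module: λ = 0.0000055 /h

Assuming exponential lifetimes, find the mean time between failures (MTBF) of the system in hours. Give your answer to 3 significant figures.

Series of exponential components: λ_sys = Σ λ_i
λ_sys = 0.00028 + 0.000063 + 0.0000055 = 3.4850e-04 /h
MTBF = 1 / λ_sys = 2870 h

2870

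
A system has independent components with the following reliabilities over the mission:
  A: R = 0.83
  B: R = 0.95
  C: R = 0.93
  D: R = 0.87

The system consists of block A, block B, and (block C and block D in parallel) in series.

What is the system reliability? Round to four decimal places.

Parallel (C and D): 1 − (1 − 0.930000)(1 − 0.870000) = 0.990900
Series (A, B, and [0.990900]): 0.830000 × 0.950000 × 0.990900 = 0.7813

0.7813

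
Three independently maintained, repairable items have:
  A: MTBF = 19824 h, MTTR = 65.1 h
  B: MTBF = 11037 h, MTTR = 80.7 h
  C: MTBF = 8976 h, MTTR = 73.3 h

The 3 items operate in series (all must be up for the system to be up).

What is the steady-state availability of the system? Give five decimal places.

A(A) = MTBF/(MTBF+MTTR) = 19824/(19824+65.1) = 0.996727
A(B) = MTBF/(MTBF+MTTR) = 11037/(11037+80.7) = 0.992741
A(C) = MTBF/(MTBF+MTTR) = 8976/(8976+73.3) = 0.991900
Series availability: 0.996727 × 0.992741 × 0.991900 = 0.98148

0.98148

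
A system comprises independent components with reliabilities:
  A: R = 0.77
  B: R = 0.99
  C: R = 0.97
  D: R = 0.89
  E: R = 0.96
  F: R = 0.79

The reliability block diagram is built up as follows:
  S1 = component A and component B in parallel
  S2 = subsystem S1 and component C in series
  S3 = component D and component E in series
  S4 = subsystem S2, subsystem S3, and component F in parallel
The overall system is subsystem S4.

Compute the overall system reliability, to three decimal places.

0.999

Parallel (A and B): 1 − (1 − 0.77000)(1 − 0.99000) = 0.99770
Series ([0.99770] and C): 0.99770 × 0.97000 = 0.96777
Series (D and E): 0.89000 × 0.96000 = 0.85440
Parallel ([0.96777], [0.85440], and F): 1 − (1 − 0.96777)(1 − 0.85440)(1 − 0.79000) = 0.999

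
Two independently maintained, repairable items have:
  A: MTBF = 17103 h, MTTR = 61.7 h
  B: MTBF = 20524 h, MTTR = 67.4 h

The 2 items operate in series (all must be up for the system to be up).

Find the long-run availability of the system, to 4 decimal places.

A(A) = MTBF/(MTBF+MTTR) = 17103/(17103+61.7) = 0.996405
A(B) = MTBF/(MTBF+MTTR) = 20524/(20524+67.4) = 0.996727
Series availability: 0.996405 × 0.996727 = 0.9931

0.9931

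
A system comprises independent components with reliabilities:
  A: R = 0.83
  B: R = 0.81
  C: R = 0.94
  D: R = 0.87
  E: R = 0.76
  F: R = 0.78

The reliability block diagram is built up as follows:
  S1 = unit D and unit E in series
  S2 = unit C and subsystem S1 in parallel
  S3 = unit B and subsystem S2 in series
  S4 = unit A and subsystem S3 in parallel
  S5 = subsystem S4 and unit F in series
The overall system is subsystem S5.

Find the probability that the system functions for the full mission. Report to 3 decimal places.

Series (D and E): 0.87000 × 0.76000 = 0.66120
Parallel (C and [0.66120]): 1 − (1 − 0.94000)(1 − 0.66120) = 0.97967
Series (B and [0.97967]): 0.81000 × 0.97967 = 0.79353
Parallel (A and [0.79353]): 1 − (1 − 0.83000)(1 − 0.79353) = 0.96490
Series ([0.96490] and F): 0.96490 × 0.78000 = 0.753

0.753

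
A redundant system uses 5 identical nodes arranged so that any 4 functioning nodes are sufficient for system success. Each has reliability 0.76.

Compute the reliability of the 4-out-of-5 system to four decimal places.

0.6539

R = Σ_{i=4}^{5} C(5,i) p^i (1−p)^{5−i} with p = 0.76
C(5,4)·0.76^4·0.24^1 = 0.400346
C(5,5)·0.76^5·0.24^0 = 0.253553
Sum = 0.6539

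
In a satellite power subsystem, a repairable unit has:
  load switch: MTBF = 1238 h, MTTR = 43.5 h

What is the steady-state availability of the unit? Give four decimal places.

0.9661

A(load switch) = MTBF/(MTBF+MTTR) = 1238/(1238+43.5) = 0.9661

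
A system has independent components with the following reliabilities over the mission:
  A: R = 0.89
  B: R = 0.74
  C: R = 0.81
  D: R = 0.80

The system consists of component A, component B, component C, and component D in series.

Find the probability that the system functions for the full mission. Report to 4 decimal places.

Series (A, B, C, and D): 0.890000 × 0.740000 × 0.810000 × 0.800000 = 0.4268

0.4268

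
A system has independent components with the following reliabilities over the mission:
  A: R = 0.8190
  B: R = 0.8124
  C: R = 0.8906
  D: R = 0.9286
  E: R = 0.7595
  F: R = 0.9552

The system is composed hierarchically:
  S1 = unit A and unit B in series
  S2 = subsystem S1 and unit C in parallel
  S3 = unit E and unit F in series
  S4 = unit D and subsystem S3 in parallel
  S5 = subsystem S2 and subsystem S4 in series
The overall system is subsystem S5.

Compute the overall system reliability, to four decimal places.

0.9445

Series (A and B): 0.819000 × 0.812400 = 0.665356
Parallel ([0.665356] and C): 1 − (1 − 0.665356)(1 − 0.890600) = 0.963390
Series (E and F): 0.759500 × 0.955200 = 0.725474
Parallel (D and [0.725474]): 1 − (1 − 0.928600)(1 − 0.725474) = 0.980399
Series ([0.963390] and [0.980399]): 0.963390 × 0.980399 = 0.9445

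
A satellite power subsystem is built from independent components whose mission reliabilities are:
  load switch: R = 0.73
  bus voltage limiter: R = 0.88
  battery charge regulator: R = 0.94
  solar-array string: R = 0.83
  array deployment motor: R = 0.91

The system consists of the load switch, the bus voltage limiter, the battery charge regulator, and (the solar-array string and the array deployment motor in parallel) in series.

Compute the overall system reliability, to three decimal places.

Parallel (solar-array string and array deployment motor): 1 − (1 − 0.83000)(1 − 0.91000) = 0.98470
Series (load switch, bus voltage limiter, battery charge regulator, and [0.98470]): 0.73000 × 0.88000 × 0.94000 × 0.98470 = 0.595

0.595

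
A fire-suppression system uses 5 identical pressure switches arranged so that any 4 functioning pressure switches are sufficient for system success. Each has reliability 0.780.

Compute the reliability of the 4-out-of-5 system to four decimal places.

0.6959

R = Σ_{i=4}^{5} C(5,i) p^i (1−p)^{5−i} with p = 0.780
C(5,4)·0.780^4·0.220^1 = 0.407166
C(5,5)·0.780^5·0.220^0 = 0.288717
Sum = 0.6959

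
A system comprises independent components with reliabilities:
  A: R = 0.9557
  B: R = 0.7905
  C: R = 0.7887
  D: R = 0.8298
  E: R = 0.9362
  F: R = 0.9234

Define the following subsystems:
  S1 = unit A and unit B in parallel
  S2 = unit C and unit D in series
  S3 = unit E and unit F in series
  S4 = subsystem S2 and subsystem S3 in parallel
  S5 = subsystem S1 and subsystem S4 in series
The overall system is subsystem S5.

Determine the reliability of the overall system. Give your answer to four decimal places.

Parallel (A and B): 1 − (1 − 0.955700)(1 − 0.790500) = 0.990719
Series (C and D): 0.788700 × 0.829800 = 0.654463
Series (E and F): 0.936200 × 0.923400 = 0.864487
Parallel ([0.654463] and [0.864487]): 1 − (1 − 0.654463)(1 − 0.864487) = 0.953175
Series ([0.990719] and [0.953175]): 0.990719 × 0.953175 = 0.9443

0.9443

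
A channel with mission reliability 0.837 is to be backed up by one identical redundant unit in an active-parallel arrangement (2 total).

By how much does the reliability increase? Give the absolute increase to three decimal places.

0.136

R_before = 0.837
R_after = 1 − (1 − 0.837)^2 = 0.973
ΔR = 0.973 − 0.837 = 0.136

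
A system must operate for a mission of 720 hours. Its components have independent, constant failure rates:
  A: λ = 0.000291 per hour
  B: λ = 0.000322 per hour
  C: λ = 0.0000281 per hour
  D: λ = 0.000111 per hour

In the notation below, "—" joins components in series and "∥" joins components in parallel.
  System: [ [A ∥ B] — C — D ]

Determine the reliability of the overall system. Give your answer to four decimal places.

0.8693

R(A) = exp(−0.000291 × 720) = 0.810973
R(B) = exp(−0.000322 × 720) = 0.793073
R(C) = exp(−0.0000281 × 720) = 0.979971
R(D) = exp(−0.000111 × 720) = 0.923190
Parallel (A and B): 1 − (1 − 0.810973)(1 − 0.793073) = 0.960885
Series ([0.960885], C, and D): 0.960885 × 0.979971 × 0.923190 = 0.8693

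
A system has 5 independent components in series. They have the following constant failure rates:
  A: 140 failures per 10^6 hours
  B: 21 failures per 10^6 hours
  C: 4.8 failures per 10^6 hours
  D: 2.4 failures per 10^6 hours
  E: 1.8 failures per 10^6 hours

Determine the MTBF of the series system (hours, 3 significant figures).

Series of exponential components: λ_sys = Σ λ_i
λ_sys = 0.00014 + 0.000021 + 0.0000048 + 0.0000024 + 0.0000018 = 1.7000e-04 /h
MTBF = 1 / λ_sys = 5880 h

5880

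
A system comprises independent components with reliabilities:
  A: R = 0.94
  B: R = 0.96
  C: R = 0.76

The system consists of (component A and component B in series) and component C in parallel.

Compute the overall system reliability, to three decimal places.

0.977

Series (A and B): 0.94000 × 0.96000 = 0.90240
Parallel ([0.90240] and C): 1 − (1 − 0.90240)(1 − 0.76000) = 0.977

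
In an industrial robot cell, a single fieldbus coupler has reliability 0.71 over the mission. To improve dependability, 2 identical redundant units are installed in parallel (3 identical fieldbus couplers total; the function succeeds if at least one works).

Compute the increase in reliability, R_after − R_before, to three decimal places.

0.266

R_before = 0.71
R_after = 1 − (1 − 0.71)^3 = 0.976
ΔR = 0.976 − 0.71 = 0.266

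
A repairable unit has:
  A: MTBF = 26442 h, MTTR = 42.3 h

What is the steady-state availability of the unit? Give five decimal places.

0.99840

A(A) = MTBF/(MTBF+MTTR) = 26442/(26442+42.3) = 0.99840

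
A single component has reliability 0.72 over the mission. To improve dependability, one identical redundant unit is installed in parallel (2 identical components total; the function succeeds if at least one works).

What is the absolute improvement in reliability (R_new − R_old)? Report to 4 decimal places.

R_before = 0.72
R_after = 1 − (1 − 0.72)^2 = 0.9216
ΔR = 0.9216 − 0.72 = 0.2016

0.2016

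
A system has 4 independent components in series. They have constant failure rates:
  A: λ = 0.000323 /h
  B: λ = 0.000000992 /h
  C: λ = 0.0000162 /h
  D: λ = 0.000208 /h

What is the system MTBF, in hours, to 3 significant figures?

1820

Series of exponential components: λ_sys = Σ λ_i
λ_sys = 0.000323 + 0.000000992 + 0.0000162 + 0.000208 = 5.4819e-04 /h
MTBF = 1 / λ_sys = 1820 h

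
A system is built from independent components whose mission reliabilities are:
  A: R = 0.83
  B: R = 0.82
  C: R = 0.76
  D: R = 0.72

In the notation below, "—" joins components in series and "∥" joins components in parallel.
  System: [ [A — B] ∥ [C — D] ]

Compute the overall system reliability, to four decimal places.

0.8554

Series (A and B): 0.830000 × 0.820000 = 0.680600
Series (C and D): 0.760000 × 0.720000 = 0.547200
Parallel ([0.680600] and [0.547200]): 1 − (1 − 0.680600)(1 − 0.547200) = 0.8554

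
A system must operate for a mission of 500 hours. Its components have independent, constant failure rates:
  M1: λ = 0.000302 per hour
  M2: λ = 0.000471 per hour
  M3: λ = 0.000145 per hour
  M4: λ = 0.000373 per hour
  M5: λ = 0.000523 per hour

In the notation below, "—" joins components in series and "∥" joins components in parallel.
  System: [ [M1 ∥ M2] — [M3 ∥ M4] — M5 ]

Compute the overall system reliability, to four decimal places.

R(M1) = exp(−0.000302 × 500) = 0.859848
R(M2) = exp(−0.000471 × 500) = 0.790176
R(M3) = exp(−0.000145 × 500) = 0.930066
R(M4) = exp(−0.000373 × 500) = 0.829859
R(M5) = exp(−0.000523 × 500) = 0.769896
Parallel (M1 and M2): 1 − (1 − 0.859848)(1 − 0.790176) = 0.970593
Parallel (M3 and M4): 1 − (1 − 0.930066)(1 − 0.829859) = 0.988101
Series ([0.970593], [0.988101], and M5): 0.970593 × 0.988101 × 0.769896 = 0.7384

0.7384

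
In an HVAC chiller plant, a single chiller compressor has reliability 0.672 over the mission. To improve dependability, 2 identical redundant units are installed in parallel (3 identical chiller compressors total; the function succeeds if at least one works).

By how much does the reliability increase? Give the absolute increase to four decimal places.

0.2927

R_before = 0.672
R_after = 1 − (1 − 0.672)^3 = 0.9647
ΔR = 0.9647 − 0.672 = 0.2927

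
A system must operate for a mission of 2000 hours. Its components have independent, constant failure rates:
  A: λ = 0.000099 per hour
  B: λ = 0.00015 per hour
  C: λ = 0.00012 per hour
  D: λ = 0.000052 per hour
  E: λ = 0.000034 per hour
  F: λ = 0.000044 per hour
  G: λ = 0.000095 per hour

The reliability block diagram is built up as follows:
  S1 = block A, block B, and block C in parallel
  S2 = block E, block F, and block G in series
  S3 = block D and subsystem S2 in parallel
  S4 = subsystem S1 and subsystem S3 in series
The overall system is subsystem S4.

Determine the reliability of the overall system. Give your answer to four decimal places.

R(A) = exp(−0.000099 × 2000) = 0.820370
R(B) = exp(−0.00015 × 2000) = 0.740818
R(C) = exp(−0.00012 × 2000) = 0.786628
R(D) = exp(−0.000052 × 2000) = 0.901225
R(E) = exp(−0.000034 × 2000) = 0.934260
R(F) = exp(−0.000044 × 2000) = 0.915761
R(G) = exp(−0.000095 × 2000) = 0.826959
Parallel (A, B, and C): 1 − (1 − 0.820370)(1 − 0.740818)(1 − 0.786628) = 0.990066
Series (E, F, and G): 0.934260 × 0.915761 × 0.826959 = 0.707512
Parallel (D and [0.707512]): 1 − (1 − 0.901225)(1 − 0.707512) = 0.971109
Series ([0.990066] and [0.971109]): 0.990066 × 0.971109 = 0.9615

0.9615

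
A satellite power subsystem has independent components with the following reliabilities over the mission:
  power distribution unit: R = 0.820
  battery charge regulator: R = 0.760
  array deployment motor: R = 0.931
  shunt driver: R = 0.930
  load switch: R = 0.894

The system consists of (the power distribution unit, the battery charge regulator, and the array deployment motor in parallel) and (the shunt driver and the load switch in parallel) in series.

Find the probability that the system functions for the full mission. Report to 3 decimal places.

0.990

Parallel (power distribution unit, battery charge regulator, and array deployment motor): 1 − (1 − 0.82000)(1 − 0.76000)(1 − 0.93100) = 0.99702
Parallel (shunt driver and load switch): 1 − (1 − 0.93000)(1 − 0.89400) = 0.99258
Series ([0.99702] and [0.99258]): 0.99702 × 0.99258 = 0.990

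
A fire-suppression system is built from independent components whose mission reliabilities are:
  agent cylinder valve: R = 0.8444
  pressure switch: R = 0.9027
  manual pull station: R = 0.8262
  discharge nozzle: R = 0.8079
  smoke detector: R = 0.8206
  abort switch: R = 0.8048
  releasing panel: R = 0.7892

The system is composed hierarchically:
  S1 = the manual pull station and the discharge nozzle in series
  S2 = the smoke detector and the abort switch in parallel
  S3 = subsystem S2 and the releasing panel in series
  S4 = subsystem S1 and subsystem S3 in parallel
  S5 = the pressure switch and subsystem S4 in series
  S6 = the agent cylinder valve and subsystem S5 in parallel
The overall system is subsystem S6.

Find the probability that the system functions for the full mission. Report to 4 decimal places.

Series (manual pull station and discharge nozzle): 0.826200 × 0.807900 = 0.667487
Parallel (smoke detector and abort switch): 1 − (1 − 0.820600)(1 − 0.804800) = 0.964981
Series ([0.964981] and releasing panel): 0.964981 × 0.789200 = 0.761563
Parallel ([0.667487] and [0.761563]): 1 − (1 − 0.667487)(1 − 0.761563) = 0.920717
Series (pressure switch and [0.920717]): 0.902700 × 0.920717 = 0.831131
Parallel (agent cylinder valve and [0.831131]): 1 − (1 − 0.844400)(1 − 0.831131) = 0.9737

0.9737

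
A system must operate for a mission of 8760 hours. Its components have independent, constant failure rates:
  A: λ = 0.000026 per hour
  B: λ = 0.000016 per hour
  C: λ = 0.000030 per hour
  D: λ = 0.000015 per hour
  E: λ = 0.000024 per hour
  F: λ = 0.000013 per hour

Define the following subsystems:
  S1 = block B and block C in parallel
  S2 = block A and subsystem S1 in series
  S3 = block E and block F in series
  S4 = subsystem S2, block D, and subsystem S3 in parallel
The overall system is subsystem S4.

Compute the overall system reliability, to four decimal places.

R(A) = exp(−0.000026 × 8760) = 0.796315
R(B) = exp(−0.000016 × 8760) = 0.869219
R(C) = exp(−0.000030 × 8760) = 0.768896
R(D) = exp(−0.000015 × 8760) = 0.876867
R(E) = exp(−0.000024 × 8760) = 0.810390
R(F) = exp(−0.000013 × 8760) = 0.892365
Parallel (B and C): 1 − (1 − 0.869219)(1 − 0.768896) = 0.969776
Series (A and [0.969776]): 0.796315 × 0.969776 = 0.772247
Series (E and F): 0.810390 × 0.892365 = 0.723164
Parallel ([0.772247], D, and [0.723164]): 1 − (1 − 0.772247)(1 − 0.876867)(1 − 0.723164) = 0.9922

0.9922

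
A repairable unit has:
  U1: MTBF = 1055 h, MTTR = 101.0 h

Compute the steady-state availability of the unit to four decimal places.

A(U1) = MTBF/(MTBF+MTTR) = 1055/(1055+101.0) = 0.9126

0.9126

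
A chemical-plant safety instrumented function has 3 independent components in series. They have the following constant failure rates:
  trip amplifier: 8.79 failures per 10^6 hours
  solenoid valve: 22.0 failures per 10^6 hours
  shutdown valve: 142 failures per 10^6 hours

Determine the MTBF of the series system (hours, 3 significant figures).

Series of exponential components: λ_sys = Σ λ_i
λ_sys = 0.00000879 + 0.0000220 + 0.000142 = 1.7279e-04 /h
MTBF = 1 / λ_sys = 5790 h

5790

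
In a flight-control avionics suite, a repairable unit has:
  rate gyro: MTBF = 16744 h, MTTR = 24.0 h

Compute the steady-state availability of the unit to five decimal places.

0.99857

A(rate gyro) = MTBF/(MTBF+MTTR) = 16744/(16744+24.0) = 0.99857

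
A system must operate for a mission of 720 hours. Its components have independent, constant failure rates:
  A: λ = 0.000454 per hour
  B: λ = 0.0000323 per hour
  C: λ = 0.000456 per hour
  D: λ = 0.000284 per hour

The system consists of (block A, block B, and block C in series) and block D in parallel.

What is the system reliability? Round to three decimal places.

R(A) = exp(−0.000454 × 720) = 0.72117
R(B) = exp(−0.0000323 × 720) = 0.97701
R(C) = exp(−0.000456 × 720) = 0.72013
R(D) = exp(−0.000284 × 720) = 0.81507
Series (A, B, and C): 0.72117 × 0.97701 × 0.72013 = 0.50740
Parallel ([0.50740] and D): 1 − (1 − 0.50740)(1 − 0.81507) = 0.909

0.909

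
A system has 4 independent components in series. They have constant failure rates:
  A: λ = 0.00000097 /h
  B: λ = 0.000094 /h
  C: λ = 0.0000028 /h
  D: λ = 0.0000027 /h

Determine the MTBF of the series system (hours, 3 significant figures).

9950

Series of exponential components: λ_sys = Σ λ_i
λ_sys = 0.00000097 + 0.000094 + 0.0000028 + 0.0000027 = 1.0047e-04 /h
MTBF = 1 / λ_sys = 9950 h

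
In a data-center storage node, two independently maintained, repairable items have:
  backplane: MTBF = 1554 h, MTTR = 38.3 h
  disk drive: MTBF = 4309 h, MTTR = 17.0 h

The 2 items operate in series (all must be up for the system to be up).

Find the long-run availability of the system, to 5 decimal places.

A(backplane) = MTBF/(MTBF+MTTR) = 1554/(1554+38.3) = 0.975947
A(disk drive) = MTBF/(MTBF+MTTR) = 4309/(4309+17.0) = 0.996070
Series availability: 0.975947 × 0.996070 = 0.97211

0.97211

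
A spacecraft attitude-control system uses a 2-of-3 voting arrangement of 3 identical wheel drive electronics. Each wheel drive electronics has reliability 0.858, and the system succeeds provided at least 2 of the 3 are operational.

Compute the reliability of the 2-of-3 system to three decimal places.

R = Σ_{i=2}^{3} C(3,i) p^i (1−p)^{3−i} with p = 0.858
C(3,2)·0.858^2·0.142^1 = 0.31361
C(3,3)·0.858^3·0.142^0 = 0.63163
Sum = 0.945

0.945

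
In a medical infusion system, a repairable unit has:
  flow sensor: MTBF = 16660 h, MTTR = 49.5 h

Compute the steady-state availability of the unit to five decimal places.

A(flow sensor) = MTBF/(MTBF+MTTR) = 16660/(16660+49.5) = 0.99704

0.99704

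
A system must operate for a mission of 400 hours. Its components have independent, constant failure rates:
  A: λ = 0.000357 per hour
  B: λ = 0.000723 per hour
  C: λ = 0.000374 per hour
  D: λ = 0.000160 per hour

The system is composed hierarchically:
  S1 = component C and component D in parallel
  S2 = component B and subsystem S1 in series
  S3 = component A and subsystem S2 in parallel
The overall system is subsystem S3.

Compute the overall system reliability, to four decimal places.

R(A) = exp(−0.000357 × 400) = 0.866927
R(B) = exp(−0.000723 × 400) = 0.748862
R(C) = exp(−0.000374 × 400) = 0.861052
R(D) = exp(−0.000160 × 400) = 0.938005
Parallel (C and D): 1 − (1 − 0.861052)(1 − 0.938005) = 0.991386
Series (B and [0.991386]): 0.748862 × 0.991386 = 0.742411
Parallel (A and [0.742411]): 1 − (1 − 0.866927)(1 − 0.742411) = 0.9657

0.9657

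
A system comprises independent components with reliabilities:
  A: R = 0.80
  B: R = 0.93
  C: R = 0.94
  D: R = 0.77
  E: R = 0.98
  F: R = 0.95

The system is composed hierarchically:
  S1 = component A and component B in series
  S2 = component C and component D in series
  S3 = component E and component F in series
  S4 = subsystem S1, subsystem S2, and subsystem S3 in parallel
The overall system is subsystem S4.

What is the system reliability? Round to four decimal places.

Series (A and B): 0.800000 × 0.930000 = 0.744000
Series (C and D): 0.940000 × 0.770000 = 0.723800
Series (E and F): 0.980000 × 0.950000 = 0.931000
Parallel ([0.744000], [0.723800], and [0.931000]): 1 − (1 − 0.744000)(1 − 0.723800)(1 − 0.931000) = 0.9951

0.9951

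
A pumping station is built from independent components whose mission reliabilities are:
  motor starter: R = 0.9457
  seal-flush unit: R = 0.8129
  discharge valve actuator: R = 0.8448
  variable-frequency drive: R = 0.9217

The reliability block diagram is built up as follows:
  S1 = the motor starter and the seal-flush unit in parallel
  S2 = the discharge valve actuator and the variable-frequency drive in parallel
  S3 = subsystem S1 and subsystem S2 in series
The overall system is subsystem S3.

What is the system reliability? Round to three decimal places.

Parallel (motor starter and seal-flush unit): 1 − (1 − 0.94570)(1 − 0.81290) = 0.98984
Parallel (discharge valve actuator and variable-frequency drive): 1 − (1 − 0.84480)(1 − 0.92170) = 0.98785
Series ([0.98984] and [0.98785]): 0.98984 × 0.98785 = 0.978

0.978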